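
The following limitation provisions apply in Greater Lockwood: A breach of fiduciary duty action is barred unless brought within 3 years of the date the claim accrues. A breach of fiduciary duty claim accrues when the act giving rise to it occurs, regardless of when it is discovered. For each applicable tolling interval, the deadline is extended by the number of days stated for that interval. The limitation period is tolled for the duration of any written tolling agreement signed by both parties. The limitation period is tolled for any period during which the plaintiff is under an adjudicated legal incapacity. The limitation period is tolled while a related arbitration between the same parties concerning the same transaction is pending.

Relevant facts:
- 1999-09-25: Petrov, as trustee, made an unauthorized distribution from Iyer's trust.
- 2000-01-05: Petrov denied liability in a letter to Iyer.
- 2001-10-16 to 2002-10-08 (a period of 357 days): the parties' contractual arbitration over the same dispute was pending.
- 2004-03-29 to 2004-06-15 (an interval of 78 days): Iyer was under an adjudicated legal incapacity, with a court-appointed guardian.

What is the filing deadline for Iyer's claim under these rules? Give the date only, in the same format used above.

The limitation period began to run on 1999-09-25.
The untolled deadline — 3 years after 1999-09-25 — is 2002-09-25.
Because the pending related arbitration ran from 2001-10-16 to 2002-10-08, the deadline is extended by 357 days to 2003-09-17.
The plaintiff's legal incapacity from 2004-03-29 to 2004-06-15 began after the period had already run on 2003-09-17, so it has no tolling effect.
Nothing else in the chronology tolls or restarts the period.

2003-09-17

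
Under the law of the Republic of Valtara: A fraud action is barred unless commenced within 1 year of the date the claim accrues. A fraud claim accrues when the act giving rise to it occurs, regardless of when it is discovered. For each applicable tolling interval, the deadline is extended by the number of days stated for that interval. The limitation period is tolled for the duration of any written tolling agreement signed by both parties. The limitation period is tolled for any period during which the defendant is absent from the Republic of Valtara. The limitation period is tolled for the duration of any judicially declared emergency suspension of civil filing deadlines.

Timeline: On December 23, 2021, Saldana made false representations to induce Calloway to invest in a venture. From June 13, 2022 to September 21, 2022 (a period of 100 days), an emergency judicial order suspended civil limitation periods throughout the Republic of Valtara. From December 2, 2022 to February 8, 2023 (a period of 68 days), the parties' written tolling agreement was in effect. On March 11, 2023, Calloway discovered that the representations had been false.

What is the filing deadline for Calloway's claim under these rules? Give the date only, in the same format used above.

June 9, 2023

The claim accrued on December 23, 2021, when the wrongful act occurred; under the stated occurrence rule the March 11, 2023 discovery does not delay accrual.
The untolled deadline — 1 year after December 23, 2021 — is December 23, 2022.
The period was tolled for 100 days by the emergency suspension of filing deadlines (June 13, 2022 to September 21, 2022), pushing the deadline to April 2, 2023.
Because the written tolling agreement ran from December 2, 2022 to February 8, 2023, the deadline is extended by 68 days to June 9, 2023.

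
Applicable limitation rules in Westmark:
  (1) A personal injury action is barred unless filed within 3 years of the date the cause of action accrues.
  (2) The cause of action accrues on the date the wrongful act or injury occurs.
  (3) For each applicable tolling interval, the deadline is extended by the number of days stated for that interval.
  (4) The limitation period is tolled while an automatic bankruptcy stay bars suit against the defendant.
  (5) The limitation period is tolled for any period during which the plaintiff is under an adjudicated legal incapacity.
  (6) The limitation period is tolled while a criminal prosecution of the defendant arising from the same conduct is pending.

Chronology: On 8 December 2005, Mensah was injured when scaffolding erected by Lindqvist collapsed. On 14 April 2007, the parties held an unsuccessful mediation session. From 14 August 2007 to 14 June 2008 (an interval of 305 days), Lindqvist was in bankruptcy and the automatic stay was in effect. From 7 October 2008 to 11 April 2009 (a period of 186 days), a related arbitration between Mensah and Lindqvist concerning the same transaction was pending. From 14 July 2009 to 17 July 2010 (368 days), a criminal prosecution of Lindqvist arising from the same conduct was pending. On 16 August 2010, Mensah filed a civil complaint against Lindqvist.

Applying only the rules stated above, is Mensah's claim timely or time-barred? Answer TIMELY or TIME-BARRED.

TIMELY

The claim accrued on 8 December 2005, when the wrongful act occurred.
3 years from 8 December 2005 is 8 December 2008.
The period was tolled for 305 days by the automatic bankruptcy stay (14 August 2007 to 14 June 2008), pushing the deadline to 9 October 2009.
The pending criminal prosecution from 14 July 2009 to 17 July 2010 tolled the period for 368 days, extending the deadline to 12 October 2010.
Although a pending arbitration ran from 7 October 2008 to 11 April 2009, the stated rules do not make that a tolling event, so it is disregarded.
The other events in the timeline have no effect on the limitation period under the stated rules.
Mensah filed on 16 August 2010, before the 12 October 2010 deadline, so the action is timely.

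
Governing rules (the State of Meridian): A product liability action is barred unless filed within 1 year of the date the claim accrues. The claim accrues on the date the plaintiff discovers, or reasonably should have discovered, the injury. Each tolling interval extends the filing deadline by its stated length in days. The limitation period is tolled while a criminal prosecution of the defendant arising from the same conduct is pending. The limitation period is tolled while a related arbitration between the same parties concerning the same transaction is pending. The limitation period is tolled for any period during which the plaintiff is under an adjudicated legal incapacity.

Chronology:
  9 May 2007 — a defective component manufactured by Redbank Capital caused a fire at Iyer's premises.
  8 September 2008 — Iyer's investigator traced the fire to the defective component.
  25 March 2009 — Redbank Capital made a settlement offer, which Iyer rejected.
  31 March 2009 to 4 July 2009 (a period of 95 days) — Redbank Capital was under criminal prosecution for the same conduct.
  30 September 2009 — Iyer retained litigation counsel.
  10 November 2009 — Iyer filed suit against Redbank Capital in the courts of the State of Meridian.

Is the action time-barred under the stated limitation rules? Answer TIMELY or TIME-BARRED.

TIMELY

The claim did not accrue until Iyer discovered the injury on 8 September 2008; the 9 May 2007 act date does not start the clock under the stated rule.
The untolled deadline — 1 year after 8 September 2008 — is 8 September 2009.
The period was tolled for 95 days by the pending criminal prosecution (31 March 2009 to 4 July 2009), pushing the deadline to 12 December 2009.
None of the other events listed affects the running of the period under the stated rules.
Iyer filed on 10 November 2009, before the 12 December 2009 deadline, so the action is timely.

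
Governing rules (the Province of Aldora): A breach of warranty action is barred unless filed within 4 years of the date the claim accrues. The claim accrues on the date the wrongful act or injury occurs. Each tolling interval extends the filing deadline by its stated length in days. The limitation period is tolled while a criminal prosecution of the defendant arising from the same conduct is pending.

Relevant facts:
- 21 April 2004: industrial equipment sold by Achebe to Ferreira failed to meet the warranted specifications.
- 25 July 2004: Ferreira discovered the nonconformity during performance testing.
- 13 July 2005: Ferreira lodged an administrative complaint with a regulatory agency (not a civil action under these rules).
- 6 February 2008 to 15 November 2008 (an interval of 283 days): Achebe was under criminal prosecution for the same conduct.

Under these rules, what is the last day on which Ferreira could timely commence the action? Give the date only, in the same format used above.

29 January 2009

Accrual is governed by the date of the act, so the period began to run on 21 April 2004; the later discovery on 25 July 2004 is irrelevant under the stated rule.
Adding the 4 years base period to 21 April 2004 gives a deadline of 21 April 2008, before any tolling.
The pending criminal prosecution from 6 February 2008 to 15 November 2008 tolled the period for 283 days, extending the deadline to 29 January 2009.
Nothing else in the chronology tolls or restarts the period.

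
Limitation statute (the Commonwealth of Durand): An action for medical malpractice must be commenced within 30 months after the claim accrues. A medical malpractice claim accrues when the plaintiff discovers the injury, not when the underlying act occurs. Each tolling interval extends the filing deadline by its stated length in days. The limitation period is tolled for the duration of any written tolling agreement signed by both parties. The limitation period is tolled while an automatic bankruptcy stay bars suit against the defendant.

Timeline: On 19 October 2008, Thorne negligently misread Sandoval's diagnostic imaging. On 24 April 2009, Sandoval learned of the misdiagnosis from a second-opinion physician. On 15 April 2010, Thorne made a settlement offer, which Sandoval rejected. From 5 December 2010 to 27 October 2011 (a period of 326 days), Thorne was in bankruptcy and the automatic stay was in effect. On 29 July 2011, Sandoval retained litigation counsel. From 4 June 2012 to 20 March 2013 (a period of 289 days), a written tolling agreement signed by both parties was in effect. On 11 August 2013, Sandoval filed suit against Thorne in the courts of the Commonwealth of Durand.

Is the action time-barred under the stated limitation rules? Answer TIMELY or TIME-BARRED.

Accrual is tied to discovery, so the period began on 24 April 2009 rather than on 19 October 2008 when the act occurred.
30 months from 24 April 2009 is 24 October 2011.
Because the automatic bankruptcy stay ran from 5 December 2010 to 27 October 2011, the deadline is extended by 326 days to 14 September 2012.
Because the written tolling agreement ran from 4 June 2012 to 20 March 2013, the deadline is extended by 289 days to 30 June 2013.
The other events in the timeline have no effect on the limitation period under the stated rules.
Sandoval filed on 11 August 2013, after the 30 June 2013 deadline, so the action is time-barred.

TIME-BARRED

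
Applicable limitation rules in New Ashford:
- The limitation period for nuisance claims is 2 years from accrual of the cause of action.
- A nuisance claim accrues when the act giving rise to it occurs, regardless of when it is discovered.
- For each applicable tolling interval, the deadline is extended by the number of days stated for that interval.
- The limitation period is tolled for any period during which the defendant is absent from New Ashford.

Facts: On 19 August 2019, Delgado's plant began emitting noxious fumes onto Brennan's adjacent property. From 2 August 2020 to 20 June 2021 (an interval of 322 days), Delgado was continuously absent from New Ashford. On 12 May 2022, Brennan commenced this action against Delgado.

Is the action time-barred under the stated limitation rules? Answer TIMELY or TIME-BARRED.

The cause of action accrued on 19 August 2019, the date of the act.
2 years from 19 August 2019 is 19 August 2021.
Because the defendant's absence from the jurisdiction ran from 2 August 2020 to 20 June 2021, the deadline is extended by 322 days to 7 July 2022.
Filing on 12 May 2022 beat the 7 July 2022 deadline — the action is timely.

TIMELY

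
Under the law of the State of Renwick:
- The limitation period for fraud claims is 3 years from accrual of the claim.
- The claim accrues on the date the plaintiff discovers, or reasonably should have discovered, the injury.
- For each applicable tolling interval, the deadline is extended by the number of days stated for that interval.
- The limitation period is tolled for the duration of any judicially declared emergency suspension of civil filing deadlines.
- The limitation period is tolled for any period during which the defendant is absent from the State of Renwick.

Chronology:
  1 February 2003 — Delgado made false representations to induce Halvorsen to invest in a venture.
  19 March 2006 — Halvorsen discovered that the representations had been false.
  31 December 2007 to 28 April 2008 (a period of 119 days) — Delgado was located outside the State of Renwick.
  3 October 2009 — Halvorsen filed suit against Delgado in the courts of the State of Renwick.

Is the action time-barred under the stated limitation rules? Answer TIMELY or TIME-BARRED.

TIME-BARRED

Accrual is tied to discovery, so the period began on 19 March 2006 rather than on 1 February 2003 when the act occurred.
The untolled deadline — 3 years after 19 March 2006 — is 19 March 2009.
Because the defendant's absence from the jurisdiction ran from 31 December 2007 to 28 April 2008, the deadline is extended by 119 days to 16 July 2009.
The 3 October 2009 filing falls after the 16 July 2009 deadline; the claim is time-barred.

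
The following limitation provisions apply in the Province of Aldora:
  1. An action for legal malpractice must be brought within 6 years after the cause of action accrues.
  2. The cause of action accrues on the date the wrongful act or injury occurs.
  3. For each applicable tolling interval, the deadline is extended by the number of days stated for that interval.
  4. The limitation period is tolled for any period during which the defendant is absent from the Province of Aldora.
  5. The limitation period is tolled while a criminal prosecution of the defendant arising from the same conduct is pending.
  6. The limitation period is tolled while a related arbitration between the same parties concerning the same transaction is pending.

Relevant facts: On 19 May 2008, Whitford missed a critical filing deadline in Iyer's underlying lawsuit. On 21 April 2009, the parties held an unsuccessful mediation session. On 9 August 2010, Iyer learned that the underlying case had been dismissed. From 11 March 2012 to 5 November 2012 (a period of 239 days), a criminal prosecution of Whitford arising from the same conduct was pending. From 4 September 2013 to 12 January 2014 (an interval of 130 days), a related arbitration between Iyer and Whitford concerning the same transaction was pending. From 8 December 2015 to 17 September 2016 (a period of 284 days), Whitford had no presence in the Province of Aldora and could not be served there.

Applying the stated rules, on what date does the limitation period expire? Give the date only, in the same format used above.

Accrual is governed by the date of the act, so the period began to run on 19 May 2008; the later discovery on 9 August 2010 is irrelevant under the stated rule.
6 years from 19 May 2008 is 19 May 2014.
The period was tolled for 239 days by the pending criminal prosecution (11 March 2012 to 5 November 2012), pushing the deadline to 13 January 2015.
Because the pending related arbitration ran from 4 September 2013 to 12 January 2014, the deadline is extended by 130 days to 23 May 2015.
By the time the defendant's absence from the jurisdiction began on 8 December 2015, the limitation period had already expired on 23 May 2015; that interval cannot revive it.
None of the other events listed affects the running of the period under the stated rules.

23 May 2015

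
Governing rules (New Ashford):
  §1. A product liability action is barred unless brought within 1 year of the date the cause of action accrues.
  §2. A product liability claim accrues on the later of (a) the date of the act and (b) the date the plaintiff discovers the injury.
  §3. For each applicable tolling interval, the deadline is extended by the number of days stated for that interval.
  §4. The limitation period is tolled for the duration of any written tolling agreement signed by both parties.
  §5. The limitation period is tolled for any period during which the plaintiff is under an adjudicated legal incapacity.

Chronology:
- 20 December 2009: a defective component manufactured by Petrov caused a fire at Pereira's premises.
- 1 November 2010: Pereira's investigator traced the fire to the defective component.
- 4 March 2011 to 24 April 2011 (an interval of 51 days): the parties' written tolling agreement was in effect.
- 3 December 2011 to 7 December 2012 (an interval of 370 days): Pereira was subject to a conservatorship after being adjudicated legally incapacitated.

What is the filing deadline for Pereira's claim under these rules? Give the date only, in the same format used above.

26 December 2012

Because discovery on 1 November 2010 post-dates the 20 December 2009 act, accrual under the later-of rule falls on 1 November 2010.
Adding the 1 year base period to 1 November 2010 gives a deadline of 1 November 2011, before any tolling.
The written tolling agreement from 4 March 2011 to 24 April 2011 tolled the period for 51 days, extending the deadline to 22 December 2011.
Because the plaintiff's legal incapacity ran from 3 December 2011 to 7 December 2012, the deadline is extended by 370 days to 26 December 2012.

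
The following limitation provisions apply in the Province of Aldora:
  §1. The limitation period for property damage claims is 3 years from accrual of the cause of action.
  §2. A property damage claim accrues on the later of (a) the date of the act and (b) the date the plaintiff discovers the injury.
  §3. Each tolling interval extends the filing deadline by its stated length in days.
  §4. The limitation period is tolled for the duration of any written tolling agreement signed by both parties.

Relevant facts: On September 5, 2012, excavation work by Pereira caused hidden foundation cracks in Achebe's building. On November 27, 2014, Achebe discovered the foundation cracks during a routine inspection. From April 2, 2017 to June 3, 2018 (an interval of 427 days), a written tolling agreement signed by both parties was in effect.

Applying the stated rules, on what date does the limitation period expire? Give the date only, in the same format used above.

January 28, 2019

The claim accrued on November 27, 2014 — the later of the September 5, 2012 act and the November 27, 2014 discovery.
Adding the 3 years base period to November 27, 2014 gives a deadline of November 27, 2017, before any tolling.
Because the written tolling agreement ran from April 2, 2017 to June 3, 2018, the deadline is extended by 427 days to January 28, 2019.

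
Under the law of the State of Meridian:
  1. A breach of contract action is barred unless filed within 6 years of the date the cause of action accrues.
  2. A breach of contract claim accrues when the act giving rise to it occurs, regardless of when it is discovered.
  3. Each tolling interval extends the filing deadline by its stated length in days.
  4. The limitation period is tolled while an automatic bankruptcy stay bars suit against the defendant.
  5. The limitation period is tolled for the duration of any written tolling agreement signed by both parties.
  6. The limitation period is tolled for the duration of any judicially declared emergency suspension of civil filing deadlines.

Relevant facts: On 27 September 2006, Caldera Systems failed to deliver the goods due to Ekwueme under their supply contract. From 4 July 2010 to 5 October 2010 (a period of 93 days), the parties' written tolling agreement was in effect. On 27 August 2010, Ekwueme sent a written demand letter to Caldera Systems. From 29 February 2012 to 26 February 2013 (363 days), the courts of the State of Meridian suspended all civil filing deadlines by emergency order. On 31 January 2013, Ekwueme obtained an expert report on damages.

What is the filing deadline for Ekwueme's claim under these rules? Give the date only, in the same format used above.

27 December 2013

The cause of action accrued on 27 September 2006, the date of the act.
The untolled deadline — 6 years after 27 September 2006 — is 27 September 2012.
The period was tolled for 93 days by the written tolling agreement (4 July 2010 to 5 October 2010), pushing the deadline to 29 December 2012.
Because the emergency suspension of filing deadlines ran from 29 February 2012 to 26 February 2013, the deadline is extended by 363 days to 27 December 2013.
The other events in the timeline have no effect on the limitation period under the stated rules.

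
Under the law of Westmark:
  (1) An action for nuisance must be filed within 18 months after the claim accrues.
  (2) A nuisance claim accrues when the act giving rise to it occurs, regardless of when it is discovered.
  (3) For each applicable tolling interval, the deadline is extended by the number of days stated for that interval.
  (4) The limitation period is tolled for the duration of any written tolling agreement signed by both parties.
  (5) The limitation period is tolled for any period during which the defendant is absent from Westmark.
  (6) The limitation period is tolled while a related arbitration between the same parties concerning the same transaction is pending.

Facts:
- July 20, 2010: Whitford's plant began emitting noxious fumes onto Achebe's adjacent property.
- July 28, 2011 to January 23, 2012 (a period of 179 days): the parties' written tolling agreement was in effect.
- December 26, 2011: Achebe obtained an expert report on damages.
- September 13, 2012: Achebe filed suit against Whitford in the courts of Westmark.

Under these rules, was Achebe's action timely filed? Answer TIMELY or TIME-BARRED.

TIME-BARRED

The claim accrued on July 20, 2010, the date of the act.
The untolled deadline — 18 months after July 20, 2010 — is January 20, 2012.
Because the written tolling agreement ran from July 28, 2011 to January 23, 2012, the deadline is extended by 179 days to July 17, 2012.
Nothing else in the chronology tolls or restarts the period.
Achebe filed on September 13, 2012, after the July 17, 2012 deadline, so the action is time-barred.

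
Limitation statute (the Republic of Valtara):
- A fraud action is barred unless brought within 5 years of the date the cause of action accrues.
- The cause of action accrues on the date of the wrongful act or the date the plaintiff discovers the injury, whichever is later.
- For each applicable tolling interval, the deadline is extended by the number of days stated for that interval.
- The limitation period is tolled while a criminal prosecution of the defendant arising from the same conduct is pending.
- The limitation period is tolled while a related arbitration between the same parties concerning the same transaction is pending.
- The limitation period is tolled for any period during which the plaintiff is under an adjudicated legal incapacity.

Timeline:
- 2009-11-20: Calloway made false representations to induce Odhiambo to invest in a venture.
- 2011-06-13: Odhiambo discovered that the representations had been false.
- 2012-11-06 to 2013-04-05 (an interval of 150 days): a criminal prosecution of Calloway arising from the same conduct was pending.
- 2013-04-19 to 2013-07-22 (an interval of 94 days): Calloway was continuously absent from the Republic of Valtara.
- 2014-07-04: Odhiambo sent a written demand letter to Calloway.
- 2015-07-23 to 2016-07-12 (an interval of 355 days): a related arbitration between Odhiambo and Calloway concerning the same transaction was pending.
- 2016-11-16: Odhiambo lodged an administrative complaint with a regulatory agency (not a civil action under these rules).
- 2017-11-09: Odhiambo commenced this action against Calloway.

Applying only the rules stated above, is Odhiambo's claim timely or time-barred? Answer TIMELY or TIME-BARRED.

TIME-BARRED

Taking the later of the act (2009-11-20) and discovery (2011-06-13), the claim accrued on 2011-06-13.
Adding the 5 years base period to 2011-06-13 gives a deadline of 2016-06-13, before any tolling.
The pending criminal prosecution from 2012-11-06 to 2013-04-05 tolled the period for 150 days, extending the deadline to 2016-11-10.
The period was tolled for 355 days by the pending related arbitration (2015-07-23 to 2016-07-12), pushing the deadline to 2017-10-31.
No stated provision tolls the period for the defendant's absence, so the interval from 2013-04-19 to 2013-07-22 has no effect on the deadline.
Nothing else in the chronology tolls or restarts the period.
Filing on 2017-11-09 missed the 2017-10-31 deadline — the action is time-barred.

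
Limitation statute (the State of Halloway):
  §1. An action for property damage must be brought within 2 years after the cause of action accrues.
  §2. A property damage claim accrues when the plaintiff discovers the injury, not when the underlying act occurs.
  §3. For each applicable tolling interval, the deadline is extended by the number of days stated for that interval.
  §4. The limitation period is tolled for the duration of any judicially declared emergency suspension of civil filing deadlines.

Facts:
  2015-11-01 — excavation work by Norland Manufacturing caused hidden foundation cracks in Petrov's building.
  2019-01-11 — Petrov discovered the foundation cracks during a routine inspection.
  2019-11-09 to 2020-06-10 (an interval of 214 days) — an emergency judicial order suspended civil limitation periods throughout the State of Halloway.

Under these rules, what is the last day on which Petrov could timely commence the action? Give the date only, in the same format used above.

Accrual is tied to discovery, so the period began on 2019-01-11 rather than on 2015-11-01 when the act occurred.
2 years from 2019-01-11 is 2021-01-11.
Because the emergency suspension of filing deadlines ran from 2019-11-09 to 2020-06-10, the deadline is extended by 214 days to 2021-08-13.

2021-08-13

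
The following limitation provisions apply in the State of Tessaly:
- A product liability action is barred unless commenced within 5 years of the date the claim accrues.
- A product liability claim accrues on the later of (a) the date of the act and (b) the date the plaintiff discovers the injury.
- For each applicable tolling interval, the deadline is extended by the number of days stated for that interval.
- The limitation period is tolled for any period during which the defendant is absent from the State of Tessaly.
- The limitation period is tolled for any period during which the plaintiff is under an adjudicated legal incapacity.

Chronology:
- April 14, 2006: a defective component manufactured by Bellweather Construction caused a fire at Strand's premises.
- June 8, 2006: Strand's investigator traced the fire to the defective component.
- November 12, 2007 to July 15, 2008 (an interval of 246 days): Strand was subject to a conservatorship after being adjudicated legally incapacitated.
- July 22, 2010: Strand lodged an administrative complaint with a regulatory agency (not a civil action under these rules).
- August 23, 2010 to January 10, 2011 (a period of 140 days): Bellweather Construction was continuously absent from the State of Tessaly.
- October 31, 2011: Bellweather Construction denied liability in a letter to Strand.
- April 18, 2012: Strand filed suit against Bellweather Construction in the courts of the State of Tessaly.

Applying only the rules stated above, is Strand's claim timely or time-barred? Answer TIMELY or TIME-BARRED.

TIMELY

Because discovery on June 8, 2006 post-dates the April 14, 2006 act, accrual under the later-of rule falls on June 8, 2006.
Adding the 5 years base period to June 8, 2006 gives a deadline of June 8, 2011, before any tolling.
The plaintiff's legal incapacity from November 12, 2007 to July 15, 2008 tolled the period for 246 days, extending the deadline to February 9, 2012.
The defendant's absence from the jurisdiction from August 23, 2010 to January 10, 2011 tolled the period for 140 days, extending the deadline to June 28, 2012.
The other events in the timeline have no effect on the limitation period under the stated rules.
Strand filed on April 18, 2012, before the June 28, 2012 deadline, so the action is timely.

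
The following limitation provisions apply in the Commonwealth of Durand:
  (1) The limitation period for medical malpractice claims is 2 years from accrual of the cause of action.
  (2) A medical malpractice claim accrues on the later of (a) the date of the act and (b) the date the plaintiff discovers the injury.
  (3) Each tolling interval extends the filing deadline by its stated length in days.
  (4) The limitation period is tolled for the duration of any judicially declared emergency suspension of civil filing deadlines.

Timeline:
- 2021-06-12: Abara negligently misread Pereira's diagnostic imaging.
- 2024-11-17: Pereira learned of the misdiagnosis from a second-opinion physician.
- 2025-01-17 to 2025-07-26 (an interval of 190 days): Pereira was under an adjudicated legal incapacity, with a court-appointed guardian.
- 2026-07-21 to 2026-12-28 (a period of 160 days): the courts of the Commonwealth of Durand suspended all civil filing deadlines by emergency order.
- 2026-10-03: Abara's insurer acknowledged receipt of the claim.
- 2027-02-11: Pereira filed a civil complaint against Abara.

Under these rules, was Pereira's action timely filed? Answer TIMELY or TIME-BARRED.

The claim accrued on 2024-11-17 — the later of the 2021-06-12 act and the 2024-11-17 discovery.
2 years from 2024-11-17 is 2026-11-17.
The period was tolled for 160 days by the emergency suspension of filing deadlines (2026-07-21 to 2026-12-28), pushing the deadline to 2027-04-26.
The plaintiff's legal incapacity from 2025-01-17 to 2025-07-26 does not toll the period, because no stated rule makes the plaintiff's incapacity a tolling event.
Nothing else in the chronology tolls or restarts the period.
The 2027-02-11 filing precedes the 2027-04-26 deadline; the claim is timely.

TIMELY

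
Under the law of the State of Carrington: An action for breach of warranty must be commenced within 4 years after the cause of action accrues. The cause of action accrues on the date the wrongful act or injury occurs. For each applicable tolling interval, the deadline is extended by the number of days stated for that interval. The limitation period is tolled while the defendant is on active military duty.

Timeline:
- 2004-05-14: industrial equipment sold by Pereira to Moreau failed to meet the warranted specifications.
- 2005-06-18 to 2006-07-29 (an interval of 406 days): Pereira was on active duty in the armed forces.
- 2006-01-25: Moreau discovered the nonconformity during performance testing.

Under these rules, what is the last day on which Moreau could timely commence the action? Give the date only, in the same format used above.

Accrual is governed by the date of the act, so the period began to run on 2004-05-14; the later discovery on 2006-01-25 is irrelevant under the stated rule.
4 years from 2004-05-14 is 2008-05-14.
Because the defendant's active military service ran from 2005-06-18 to 2006-07-29, the deadline is extended by 406 days to 2009-06-24.

2009-06-24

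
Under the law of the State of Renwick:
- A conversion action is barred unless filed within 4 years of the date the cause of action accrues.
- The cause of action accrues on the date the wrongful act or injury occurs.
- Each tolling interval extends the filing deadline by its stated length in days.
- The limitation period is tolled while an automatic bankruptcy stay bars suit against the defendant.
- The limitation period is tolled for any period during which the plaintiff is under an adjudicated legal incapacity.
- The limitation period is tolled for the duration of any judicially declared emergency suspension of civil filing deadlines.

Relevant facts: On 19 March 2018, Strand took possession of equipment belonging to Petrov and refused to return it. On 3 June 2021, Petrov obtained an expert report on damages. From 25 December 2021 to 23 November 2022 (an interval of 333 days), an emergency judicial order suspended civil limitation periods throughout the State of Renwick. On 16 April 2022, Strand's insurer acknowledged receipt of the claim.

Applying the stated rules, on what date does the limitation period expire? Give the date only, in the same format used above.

15 February 2023

The cause of action accrued on 19 March 2018, the date of the act.
The untolled deadline — 4 years after 19 March 2018 — is 19 March 2022.
Because the emergency suspension of filing deadlines ran from 25 December 2021 to 23 November 2022, the deadline is extended by 333 days to 15 February 2023.
Nothing else in the chronology tolls or restarts the period.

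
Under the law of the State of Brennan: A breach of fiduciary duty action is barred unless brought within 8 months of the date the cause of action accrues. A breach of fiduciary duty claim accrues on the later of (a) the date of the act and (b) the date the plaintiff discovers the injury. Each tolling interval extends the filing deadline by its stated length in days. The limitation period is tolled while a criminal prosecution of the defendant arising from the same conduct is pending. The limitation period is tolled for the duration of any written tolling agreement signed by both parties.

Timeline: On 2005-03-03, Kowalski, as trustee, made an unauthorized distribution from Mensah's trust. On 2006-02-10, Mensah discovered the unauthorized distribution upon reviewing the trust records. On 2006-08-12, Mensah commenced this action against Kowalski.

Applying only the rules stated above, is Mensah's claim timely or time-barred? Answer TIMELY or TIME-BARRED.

TIMELY

The claim accrued on 2006-02-10 — the later of the 2005-03-03 act and the 2006-02-10 discovery.
Adding the 8 months base period to 2006-02-10 gives a deadline of 2006-10-10, before any tolling.
Filing on 2006-08-12 beat the 2006-10-10 deadline — the action is timely.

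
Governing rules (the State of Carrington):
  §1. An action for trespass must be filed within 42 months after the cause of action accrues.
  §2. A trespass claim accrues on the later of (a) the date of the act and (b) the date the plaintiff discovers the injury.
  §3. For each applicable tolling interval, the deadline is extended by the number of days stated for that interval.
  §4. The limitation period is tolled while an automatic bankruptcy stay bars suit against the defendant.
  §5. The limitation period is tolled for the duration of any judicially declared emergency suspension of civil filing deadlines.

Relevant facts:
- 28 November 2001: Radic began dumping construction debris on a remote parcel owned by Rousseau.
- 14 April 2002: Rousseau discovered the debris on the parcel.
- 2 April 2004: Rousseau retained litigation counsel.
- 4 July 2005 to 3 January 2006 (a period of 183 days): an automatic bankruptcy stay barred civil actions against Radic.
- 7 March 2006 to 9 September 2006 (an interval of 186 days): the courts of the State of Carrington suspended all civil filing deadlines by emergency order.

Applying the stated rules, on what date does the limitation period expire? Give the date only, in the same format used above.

Taking the later of the act (28 November 2001) and discovery (14 April 2002), the claim accrued on 14 April 2002.
42 months from 14 April 2002 is 14 October 2005.
The automatic bankruptcy stay from 4 July 2005 to 3 January 2006 tolled the period for 183 days, extending the deadline to 15 April 2006.
The period was tolled for 186 days by the emergency suspension of filing deadlines (7 March 2006 to 9 September 2006), pushing the deadline to 18 October 2006.
The other events in the timeline have no effect on the limitation period under the stated rules.

18 October 2006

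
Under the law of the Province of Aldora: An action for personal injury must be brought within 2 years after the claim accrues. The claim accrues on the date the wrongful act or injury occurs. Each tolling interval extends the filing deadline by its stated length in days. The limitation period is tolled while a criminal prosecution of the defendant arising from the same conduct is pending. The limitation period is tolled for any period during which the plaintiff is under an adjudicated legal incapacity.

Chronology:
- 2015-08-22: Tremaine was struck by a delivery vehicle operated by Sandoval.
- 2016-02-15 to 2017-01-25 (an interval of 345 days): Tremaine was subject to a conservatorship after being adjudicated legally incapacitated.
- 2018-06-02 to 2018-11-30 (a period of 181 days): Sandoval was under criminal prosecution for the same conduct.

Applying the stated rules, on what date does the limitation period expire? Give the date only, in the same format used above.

2019-01-30

The claim accrued on 2015-08-22, the date of the act.
Adding the 2 years base period to 2015-08-22 gives a deadline of 2017-08-22, before any tolling.
The plaintiff's legal incapacity from 2016-02-15 to 2017-01-25 tolled the period for 345 days, extending the deadline to 2018-08-02.
The period was tolled for 181 days by the pending criminal prosecution (2018-06-02 to 2018-11-30), pushing the deadline to 2019-01-30.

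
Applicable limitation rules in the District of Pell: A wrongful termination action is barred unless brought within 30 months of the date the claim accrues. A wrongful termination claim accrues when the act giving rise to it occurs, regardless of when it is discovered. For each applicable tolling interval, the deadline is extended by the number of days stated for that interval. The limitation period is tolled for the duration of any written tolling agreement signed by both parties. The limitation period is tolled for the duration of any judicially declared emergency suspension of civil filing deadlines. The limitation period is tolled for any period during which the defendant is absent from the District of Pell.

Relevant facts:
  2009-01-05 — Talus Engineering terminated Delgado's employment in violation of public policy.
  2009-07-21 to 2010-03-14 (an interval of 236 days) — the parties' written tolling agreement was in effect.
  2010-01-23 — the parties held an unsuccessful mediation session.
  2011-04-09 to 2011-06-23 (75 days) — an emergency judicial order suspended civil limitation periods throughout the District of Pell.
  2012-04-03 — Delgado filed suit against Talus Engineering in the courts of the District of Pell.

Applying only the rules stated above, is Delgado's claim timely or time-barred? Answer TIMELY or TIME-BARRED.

The claim accrued on 2009-01-05, the date of the act.
The untolled deadline — 30 months after 2009-01-05 — is 2011-07-05.
The period was tolled for 236 days by the written tolling agreement (2009-07-21 to 2010-03-14), pushing the deadline to 2012-02-26.
Because the emergency suspension of filing deadlines ran from 2011-04-09 to 2011-06-23, the deadline is extended by 75 days to 2012-05-11.
None of the other events listed affects the running of the period under the stated rules.
Filing on 2012-04-03 beat the 2012-05-11 deadline — the action is timely.

TIMELY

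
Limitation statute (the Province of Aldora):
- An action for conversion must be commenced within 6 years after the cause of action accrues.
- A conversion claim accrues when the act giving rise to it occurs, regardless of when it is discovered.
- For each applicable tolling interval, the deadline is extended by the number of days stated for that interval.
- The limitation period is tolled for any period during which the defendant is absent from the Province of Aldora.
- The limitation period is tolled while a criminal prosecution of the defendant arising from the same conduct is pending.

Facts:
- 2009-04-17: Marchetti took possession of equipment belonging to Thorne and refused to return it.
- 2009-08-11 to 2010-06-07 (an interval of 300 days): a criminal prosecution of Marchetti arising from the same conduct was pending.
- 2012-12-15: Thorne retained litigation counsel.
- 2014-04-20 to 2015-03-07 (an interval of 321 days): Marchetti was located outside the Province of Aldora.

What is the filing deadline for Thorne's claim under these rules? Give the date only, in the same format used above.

2016-12-28

The limitation period began to run on 2009-04-17.
Adding the 6 years base period to 2009-04-17 gives a deadline of 2015-04-17, before any tolling.
The pending criminal prosecution from 2009-08-11 to 2010-06-07 tolled the period for 300 days, extending the deadline to 2016-02-11.
The period was tolled for 321 days by the defendant's absence from the jurisdiction (2014-04-20 to 2015-03-07), pushing the deadline to 2016-12-28.
Nothing else in the chronology tolls or restarts the period.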